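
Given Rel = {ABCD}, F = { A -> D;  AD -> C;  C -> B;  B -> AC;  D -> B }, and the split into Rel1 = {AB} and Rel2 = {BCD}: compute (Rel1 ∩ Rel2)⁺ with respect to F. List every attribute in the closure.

ABCD

Rel1 ∩ Rel2 = {B}.
B → AC applies, adding AC
A → D applies, adding D
Closure: {ABCD}.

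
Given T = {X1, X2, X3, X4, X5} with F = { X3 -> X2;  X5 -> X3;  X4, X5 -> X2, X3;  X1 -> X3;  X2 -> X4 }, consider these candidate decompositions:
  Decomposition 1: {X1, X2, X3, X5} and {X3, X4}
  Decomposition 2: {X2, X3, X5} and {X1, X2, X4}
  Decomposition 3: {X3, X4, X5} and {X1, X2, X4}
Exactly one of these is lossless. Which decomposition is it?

Decomposition 1

Decomposition 1: common = {X3}, closure = {X2, X3, X4} → lossless.
Decomposition 2: common = {X2}, closure = {X2, X4} → lossy.
Decomposition 3: common = {X4}, closure = {X4} → lossy.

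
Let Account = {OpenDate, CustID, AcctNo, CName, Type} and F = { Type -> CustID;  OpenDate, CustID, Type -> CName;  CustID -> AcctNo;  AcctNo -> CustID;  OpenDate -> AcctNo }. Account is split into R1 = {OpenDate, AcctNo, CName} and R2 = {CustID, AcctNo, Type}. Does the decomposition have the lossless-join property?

No

Common attributes: R1 ∩ R2 = {AcctNo}.
Closure of {AcctNo}: AcctNo → CustID applies, adding CustID. So (AcctNo)⁺ = {CustID, AcctNo}.
The closure contains neither all of R1 = {OpenDate, AcctNo, CName} nor all of R2 = {CustID, AcctNo, Type}, so the common attributes are not a superkey of either fragment. The join is lossy.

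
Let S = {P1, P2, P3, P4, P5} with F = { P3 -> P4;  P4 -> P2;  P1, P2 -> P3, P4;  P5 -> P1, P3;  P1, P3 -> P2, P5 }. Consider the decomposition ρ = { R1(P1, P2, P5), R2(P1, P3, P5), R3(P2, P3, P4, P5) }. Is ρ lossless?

Yes

Chase test. Columns are P1, P2, P3, P4, P5; row i has aⱼ where attribute j ∈ Ri, else bᵢⱼ.
Initial tableau (one row per fragment):
  row 1: a1 a2 b13 b14 a5
  row 2: a1 b22 a3 b24 a5
  row 3: b31 a2 a3 a4 a5
Rows 2 and 3 agree on P3; apply P3→P4 and equate their P4 entries.
Rows 2 and 3 agree on P4; apply P4→P2 and equate their P2 entries.
Rows 1 and 2 agree on P1, P2; apply P1, P2→P3, P4 and equate their P3, P4 entries.
Rows 1 and 3 agree on P5; apply P5→P1, P3 and equate their P1, P3 entries.
Row 1 is now all distinguished symbols — the join is lossless.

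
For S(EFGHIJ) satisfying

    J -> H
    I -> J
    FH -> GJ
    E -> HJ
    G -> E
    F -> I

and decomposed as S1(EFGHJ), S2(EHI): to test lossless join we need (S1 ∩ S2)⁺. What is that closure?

S1 ∩ S2 = {EH}.
E → HJ applies, adding J
Closure: {EHJ}.

EHJ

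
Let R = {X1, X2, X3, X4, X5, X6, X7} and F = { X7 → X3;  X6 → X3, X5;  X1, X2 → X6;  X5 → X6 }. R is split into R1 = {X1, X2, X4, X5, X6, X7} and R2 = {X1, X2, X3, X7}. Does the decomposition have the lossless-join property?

Common attributes: R1 ∩ R2 = {X1, X2, X7}.
Closure of {X1, X2, X7}: X7 → X3 applies, adding X3; X1, X2 → X6 applies, adding X6; X6 → X3, X5 applies, adding X5. So (X1, X2, X7)⁺ = {X1, X2, X3, X5, X6, X7}.
This closure contains every attribute of R2, so R1 ∩ R2 → R2. The join is lossless.

Yes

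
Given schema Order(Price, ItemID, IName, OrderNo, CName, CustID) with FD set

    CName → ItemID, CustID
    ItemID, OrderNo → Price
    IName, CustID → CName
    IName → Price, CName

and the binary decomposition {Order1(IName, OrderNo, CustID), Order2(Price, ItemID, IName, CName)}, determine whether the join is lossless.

Yes

Common attributes: Order1 ∩ Order2 = {IName}.
Closure of {IName}: IName → Price, CName applies, adding Price, CName; CName → ItemID, CustID applies, adding ItemID, CustID. So (IName)⁺ = {Price, ItemID, IName, CName, CustID}.
This closure contains every attribute of Order2, so Order1 ∩ Order2 → Order2. The join is lossless.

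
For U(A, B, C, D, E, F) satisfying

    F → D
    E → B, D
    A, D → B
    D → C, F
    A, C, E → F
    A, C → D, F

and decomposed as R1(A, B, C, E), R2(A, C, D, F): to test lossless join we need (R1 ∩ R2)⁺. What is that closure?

R1 ∩ R2 = {A, C}.
A, C → D, F applies, adding D, F
A, D → B applies, adding B
Closure: {A, B, C, D, F}.

A, B, C, D, F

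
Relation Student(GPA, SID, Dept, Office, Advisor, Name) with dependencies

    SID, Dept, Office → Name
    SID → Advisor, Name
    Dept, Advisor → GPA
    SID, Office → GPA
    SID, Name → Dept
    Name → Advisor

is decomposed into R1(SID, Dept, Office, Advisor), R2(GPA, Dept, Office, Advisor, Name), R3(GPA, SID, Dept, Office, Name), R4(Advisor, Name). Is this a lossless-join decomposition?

Chase test. Columns are GPA, SID, Dept, Office, Advisor, Name; row i has aⱼ where attribute j ∈ Ri, else bᵢⱼ.
Initial tableau (one row per fragment):
  row 1: b11 a2 a3 a4 a5 b16
  row 2: a1 b22 a3 a4 a5 a6
  row 3: a1 a2 a3 a4 b35 a6
  row 4: b41 b42 b43 b44 a5 a6
Rows 1 and 3 agree on SID, Dept, Office; apply SID, Dept, Office→Name and equate their Name entries.
Rows 1 and 3 agree on SID; apply SID→Advisor, Name and equate their Advisor, Name entries.
Rows 1 and 2 agree on Dept, Advisor; apply Dept, Advisor→GPA and equate their GPA entries.
Row 1 is now all distinguished symbols — the join is lossless.

Yes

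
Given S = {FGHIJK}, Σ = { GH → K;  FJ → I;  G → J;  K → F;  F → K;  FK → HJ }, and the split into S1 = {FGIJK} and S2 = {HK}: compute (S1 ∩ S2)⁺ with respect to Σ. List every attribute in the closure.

FHIJK

S1 ∩ S2 = {K}.
K → F applies, adding F
FK → HJ applies, adding HJ
FJ → I applies, adding I
Closure: {FHIJK}.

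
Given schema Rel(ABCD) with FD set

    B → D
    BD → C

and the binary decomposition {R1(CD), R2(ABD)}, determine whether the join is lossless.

Common attributes: R1 ∩ R2 = {D}.
No dependency enlarges {D}, so (D)⁺ = {D}.
The closure contains neither all of R1 = {CD} nor all of R2 = {ABD}, so the common attributes are not a superkey of either fragment. The join is lossy.

No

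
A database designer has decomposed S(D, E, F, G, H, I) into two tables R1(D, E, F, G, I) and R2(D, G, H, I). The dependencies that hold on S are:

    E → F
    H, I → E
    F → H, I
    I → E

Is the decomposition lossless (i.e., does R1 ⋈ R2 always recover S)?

Yes

Common attributes: R1 ∩ R2 = {D, G, I}.
Closure of {D, G, I}: I → E applies, adding E; E → F applies, adding F; F → H, I applies, adding H. So (D, G, I)⁺ = {D, E, F, G, H, I}.
This closure contains every attribute of R1, so R1 ∩ R2 → R1. The join is lossless.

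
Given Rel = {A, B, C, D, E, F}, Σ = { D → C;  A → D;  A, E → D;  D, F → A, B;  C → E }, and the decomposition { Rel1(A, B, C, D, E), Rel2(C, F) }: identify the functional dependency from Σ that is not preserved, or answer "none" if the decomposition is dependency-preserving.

Check D, F → A, B: no single fragment contains all of {A, B, D, F}, and the restricted closure of {D, F} across the fragments never reaches {A, B}.
D → C is preserved.
A → D is preserved.
A, E → D is preserved.
C → E is preserved.

D, F → A, B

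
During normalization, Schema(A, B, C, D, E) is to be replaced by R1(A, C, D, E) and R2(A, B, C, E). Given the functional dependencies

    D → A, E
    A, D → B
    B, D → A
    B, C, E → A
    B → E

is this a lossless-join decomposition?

Common attributes: R1 ∩ R2 = {A, C, E}.
No dependency enlarges {A, C, E}, so (A, C, E)⁺ = {A, C, E}.
The closure contains neither all of R1 = {A, C, D, E} nor all of R2 = {A, B, C, E}, so the common attributes are not a superkey of either fragment. The join is lossy.

No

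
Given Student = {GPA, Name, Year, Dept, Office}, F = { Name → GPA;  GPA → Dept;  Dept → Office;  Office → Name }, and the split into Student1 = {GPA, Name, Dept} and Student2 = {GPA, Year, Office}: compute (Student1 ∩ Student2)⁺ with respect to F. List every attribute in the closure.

Student1 ∩ Student2 = {GPA}.
GPA → Dept applies, adding Dept
Dept → Office applies, adding Office
Office → Name applies, adding Name
Closure: {GPA, Name, Dept, Office}.

GPA, Name, Dept, Office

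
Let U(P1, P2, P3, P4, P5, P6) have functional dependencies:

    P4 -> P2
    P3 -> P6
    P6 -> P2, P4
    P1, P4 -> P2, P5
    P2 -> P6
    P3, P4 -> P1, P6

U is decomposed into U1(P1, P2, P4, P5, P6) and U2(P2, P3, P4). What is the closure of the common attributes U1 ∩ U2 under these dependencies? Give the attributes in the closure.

U1 ∩ U2 = {P2, P4}.
P2 → P6 applies, adding P6
Closure: {P2, P4, P6}.

P2, P4, P6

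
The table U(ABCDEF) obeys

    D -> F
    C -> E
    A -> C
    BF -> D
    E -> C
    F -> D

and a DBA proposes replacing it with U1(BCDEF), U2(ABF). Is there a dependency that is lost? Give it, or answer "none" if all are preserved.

Check A → C: no single fragment contains all of {AC}, and the restricted closure of {A} across the fragments never reaches {C}.
D → F is preserved.
C → E is preserved.
BF → D is preserved.
E → C is preserved.
F → D is preserved.

A -> C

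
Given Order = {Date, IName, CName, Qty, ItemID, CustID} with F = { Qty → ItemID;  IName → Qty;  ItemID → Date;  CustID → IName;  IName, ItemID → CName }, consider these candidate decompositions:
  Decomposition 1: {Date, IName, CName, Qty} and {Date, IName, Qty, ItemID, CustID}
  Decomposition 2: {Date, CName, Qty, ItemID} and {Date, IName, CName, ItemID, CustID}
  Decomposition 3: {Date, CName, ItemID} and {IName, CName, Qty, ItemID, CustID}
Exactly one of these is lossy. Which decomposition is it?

Decomposition 1: common = {Date, IName, Qty}, closure = {Date, IName, CName, Qty, ItemID} → lossless.
Decomposition 2: common = {Date, CName, ItemID}, closure = {Date, CName, ItemID} → lossy.
Decomposition 3: common = {CName, ItemID}, closure = {Date, CName, ItemID} → lossless.

Decomposition 2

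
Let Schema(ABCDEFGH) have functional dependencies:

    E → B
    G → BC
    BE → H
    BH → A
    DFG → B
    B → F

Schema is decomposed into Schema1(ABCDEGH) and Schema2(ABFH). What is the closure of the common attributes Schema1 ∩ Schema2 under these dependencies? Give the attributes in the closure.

Schema1 ∩ Schema2 = {ABH}.
B → F applies, adding F
Closure: {ABFH}.

ABFH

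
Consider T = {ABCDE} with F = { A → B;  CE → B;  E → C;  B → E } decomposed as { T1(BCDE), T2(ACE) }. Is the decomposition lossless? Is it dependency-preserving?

Lossless test: (CE)⁺ = {BCE}, which is a superkey of neither fragment — lossy.
Dependency preservation: A → B is not contained in any single fragment, but the restricted closure of its left-hand side across the fragments still reaches the right-hand side; the remaining FDs each lie inside some fragment. All dependencies are preserved.

lossy but dependency-preserving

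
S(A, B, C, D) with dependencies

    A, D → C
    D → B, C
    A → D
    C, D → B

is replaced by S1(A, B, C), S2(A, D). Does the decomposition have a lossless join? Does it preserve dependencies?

lossless but not dependency-preserving

Lossless test: (A)⁺ = {A, B, C, D}, which contains all of one fragment — lossless.
Dependency preservation: the restricted closure of {D} across the fragments never reaches {B, C}, so D → B, C cannot be enforced without a join — not preserved.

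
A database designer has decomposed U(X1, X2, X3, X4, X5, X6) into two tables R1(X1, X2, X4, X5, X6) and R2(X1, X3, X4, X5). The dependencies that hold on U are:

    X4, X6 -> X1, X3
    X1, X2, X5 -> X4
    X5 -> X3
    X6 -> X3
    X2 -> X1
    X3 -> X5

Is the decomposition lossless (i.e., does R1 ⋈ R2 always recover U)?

Common attributes: R1 ∩ R2 = {X1, X4, X5}.
Closure of {X1, X4, X5}: X5 → X3 applies, adding X3. So (X1, X4, X5)⁺ = {X1, X3, X4, X5}.
This closure contains every attribute of R2, so R1 ∩ R2 → R2. The join is lossless.

Yes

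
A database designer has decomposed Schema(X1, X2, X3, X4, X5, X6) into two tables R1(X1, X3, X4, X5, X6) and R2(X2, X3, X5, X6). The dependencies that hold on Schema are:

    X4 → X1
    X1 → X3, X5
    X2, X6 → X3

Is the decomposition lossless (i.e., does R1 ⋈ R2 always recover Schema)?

No

Common attributes: R1 ∩ R2 = {X3, X5, X6}.
No dependency enlarges {X3, X5, X6}, so (X3, X5, X6)⁺ = {X3, X5, X6}.
The closure contains neither all of R1 = {X1, X3, X4, X5, X6} nor all of R2 = {X2, X3, X5, X6}, so the common attributes are not a superkey of either fragment. The join is lossy.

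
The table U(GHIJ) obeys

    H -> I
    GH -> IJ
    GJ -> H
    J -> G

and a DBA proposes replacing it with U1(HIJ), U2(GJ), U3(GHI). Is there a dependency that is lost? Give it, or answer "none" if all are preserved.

GH -> IJ

Check GH → IJ: no single fragment contains all of {GHIJ}, and the restricted closure of {GH} across the fragments never reaches {IJ}.
H → I is preserved.
GJ → H is preserved.
J → G is preserved.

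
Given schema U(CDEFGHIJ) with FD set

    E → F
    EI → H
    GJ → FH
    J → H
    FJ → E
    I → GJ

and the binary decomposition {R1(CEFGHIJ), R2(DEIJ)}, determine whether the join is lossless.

Common attributes: R1 ∩ R2 = {EIJ}.
Closure of {EIJ}: E → F applies, adding F; EI → H applies, adding H; I → GJ applies, adding G. So (EIJ)⁺ = {EFGHIJ}.
The closure contains neither all of R1 = {CEFGHIJ} nor all of R2 = {DEIJ}, so the common attributes are not a superkey of either fragment. The join is lossy.

No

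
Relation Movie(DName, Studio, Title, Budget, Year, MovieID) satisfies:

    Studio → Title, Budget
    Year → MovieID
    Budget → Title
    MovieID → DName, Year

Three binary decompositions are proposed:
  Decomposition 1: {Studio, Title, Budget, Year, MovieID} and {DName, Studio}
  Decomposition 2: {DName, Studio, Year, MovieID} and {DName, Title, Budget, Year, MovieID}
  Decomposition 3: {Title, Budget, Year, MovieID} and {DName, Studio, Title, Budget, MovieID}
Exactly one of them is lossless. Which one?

Decomposition 3

Decomposition 1: common = {Studio}, closure = {Studio, Title, Budget} → lossy.
Decomposition 2: common = {DName, Year, MovieID}, closure = {DName, Year, MovieID} → lossy.
Decomposition 3: common = {Title, Budget, MovieID}, closure = {DName, Title, Budget, Year, MovieID} → lossless.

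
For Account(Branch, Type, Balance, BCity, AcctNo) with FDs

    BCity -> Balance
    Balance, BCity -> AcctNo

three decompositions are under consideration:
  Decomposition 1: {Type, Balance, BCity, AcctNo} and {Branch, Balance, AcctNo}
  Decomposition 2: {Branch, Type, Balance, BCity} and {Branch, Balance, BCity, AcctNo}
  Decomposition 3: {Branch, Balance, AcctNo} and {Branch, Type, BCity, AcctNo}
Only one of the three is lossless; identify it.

Decomposition 2

Decomposition 1: common = {Balance, AcctNo}, closure = {Balance, AcctNo} → lossy.
Decomposition 2: common = {Branch, Balance, BCity}, closure = {Branch, Balance, BCity, AcctNo} → lossless.
Decomposition 3: common = {Branch, AcctNo}, closure = {Branch, AcctNo} → lossy.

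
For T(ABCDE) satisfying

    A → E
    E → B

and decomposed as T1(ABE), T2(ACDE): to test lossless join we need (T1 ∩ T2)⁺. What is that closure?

ABE

T1 ∩ T2 = {AE}.
E → B applies, adding B
Closure: {ABE}.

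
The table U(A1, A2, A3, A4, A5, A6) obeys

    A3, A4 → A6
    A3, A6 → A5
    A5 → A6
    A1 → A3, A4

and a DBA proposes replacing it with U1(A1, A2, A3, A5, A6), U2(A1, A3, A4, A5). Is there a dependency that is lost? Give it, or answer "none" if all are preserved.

A3, A4 → A6: restricted closure across fragments reaches A6.
A3, A6 → A5 lies within U1.
A5 → A6 lies within U1.
A1 → A3, A4 lies within U2.
Every dependency is enforceable on the fragments, so the decomposition is dependency-preserving.

none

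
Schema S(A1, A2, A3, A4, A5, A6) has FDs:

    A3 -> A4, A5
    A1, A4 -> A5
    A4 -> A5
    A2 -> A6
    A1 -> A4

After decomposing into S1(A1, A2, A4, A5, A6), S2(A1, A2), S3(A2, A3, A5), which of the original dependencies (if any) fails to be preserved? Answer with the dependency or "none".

A3 -> A4, A5

Check A3 → A4, A5: no single fragment contains all of {A3, A4, A5}, and the restricted closure of {A3} across the fragments never reaches {A4, A5}.
A1, A4 → A5 is preserved.
A4 → A5 is preserved.
A2 → A6 is preserved.
A1 → A4 is preserved.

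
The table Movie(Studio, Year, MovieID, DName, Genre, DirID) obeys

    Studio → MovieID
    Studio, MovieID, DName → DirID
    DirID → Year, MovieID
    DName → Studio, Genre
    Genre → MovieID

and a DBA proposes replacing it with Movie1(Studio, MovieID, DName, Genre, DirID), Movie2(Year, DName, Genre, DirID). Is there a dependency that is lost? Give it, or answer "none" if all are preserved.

none

Studio → MovieID lies within Movie1.
Studio, MovieID, DName → DirID lies within Movie1.
DirID → Year, MovieID: restricted closure across fragments reaches Year, MovieID.
DName → Studio, Genre lies within Movie1.
Genre → MovieID lies within Movie1.
Every dependency is enforceable on the fragments, so the decomposition is dependency-preserving.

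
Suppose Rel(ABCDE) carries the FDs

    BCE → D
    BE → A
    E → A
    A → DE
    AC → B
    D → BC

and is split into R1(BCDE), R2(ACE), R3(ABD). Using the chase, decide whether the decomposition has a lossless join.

Yes

Chase test. Columns are ABCDE; row i has aⱼ where attribute j ∈ Ri, else bᵢⱼ.
Initial tableau (one row per fragment):
  row 1: b11 a2 a3 a4 a5
  row 2: a1 b22 a3 b24 a5
  row 3: a1 a2 b33 a4 b35
Rows 1 and 2 agree on E; apply E→A and equate their A entries.
Rows 1 and 2 agree on A; apply A→DE and equate their DE entries.
Rows 1 and 3 agree on A; apply A→DE and equate their DE entries.
Rows 1 and 2 agree on AC; apply AC→B and equate their B entries.
Rows 1 and 3 agree on D; apply D→BC and equate their BC entries.
Row 1 is now all distinguished symbols — the join is lossless.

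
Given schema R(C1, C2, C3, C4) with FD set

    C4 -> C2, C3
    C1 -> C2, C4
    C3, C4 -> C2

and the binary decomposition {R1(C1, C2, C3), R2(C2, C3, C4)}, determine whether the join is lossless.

No

Common attributes: R1 ∩ R2 = {C2, C3}.
No dependency enlarges {C2, C3}, so (C2, C3)⁺ = {C2, C3}.
The closure contains neither all of R1 = {C1, C2, C3} nor all of R2 = {C2, C3, C4}, so the common attributes are not a superkey of either fragment. The join is lossy.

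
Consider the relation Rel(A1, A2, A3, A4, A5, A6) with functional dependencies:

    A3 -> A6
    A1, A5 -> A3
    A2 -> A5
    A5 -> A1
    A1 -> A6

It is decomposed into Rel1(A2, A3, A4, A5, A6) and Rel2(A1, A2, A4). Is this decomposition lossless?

Common attributes: Rel1 ∩ Rel2 = {A2, A4}.
Closure of {A2, A4}: A2 → A5 applies, adding A5; A5 → A1 applies, adding A1; A1 → A6 applies, adding A6; A1, A5 → A3 applies, adding A3. So (A2, A4)⁺ = {A1, A2, A3, A4, A5, A6}.
This closure contains every attribute of Rel1, so Rel1 ∩ Rel2 → Rel1. The join is lossless.

Yes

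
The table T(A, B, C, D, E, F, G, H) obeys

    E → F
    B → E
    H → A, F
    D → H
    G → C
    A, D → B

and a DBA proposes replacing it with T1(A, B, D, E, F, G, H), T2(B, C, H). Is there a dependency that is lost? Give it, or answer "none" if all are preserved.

Check G → C: no single fragment contains all of {C, G}, and the restricted closure of {G} across the fragments never reaches {C}.
E → F is preserved.
B → E is preserved.
H → A, F is preserved.
D → H is preserved.
A, D → B is preserved.

G → C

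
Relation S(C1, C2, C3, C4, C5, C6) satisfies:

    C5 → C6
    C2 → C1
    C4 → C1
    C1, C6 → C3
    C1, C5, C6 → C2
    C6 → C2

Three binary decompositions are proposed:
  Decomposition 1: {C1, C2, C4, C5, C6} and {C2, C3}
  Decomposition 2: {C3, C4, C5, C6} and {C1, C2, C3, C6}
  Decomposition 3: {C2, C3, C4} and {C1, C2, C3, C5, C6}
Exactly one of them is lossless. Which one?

Decomposition 1: common = {C2}, closure = {C1, C2} → lossy.
Decomposition 2: common = {C3, C6}, closure = {C1, C2, C3, C6} → lossless.
Decomposition 3: common = {C2, C3}, closure = {C1, C2, C3} → lossy.

Decomposition 2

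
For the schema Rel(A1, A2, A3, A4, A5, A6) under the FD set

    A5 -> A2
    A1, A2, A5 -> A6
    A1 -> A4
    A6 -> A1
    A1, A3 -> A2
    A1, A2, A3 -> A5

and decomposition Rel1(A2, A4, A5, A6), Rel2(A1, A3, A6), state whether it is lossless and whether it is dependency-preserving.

Lossless test: (A6)⁺ = {A1, A4, A6}, which is a superkey of neither fragment — lossy.
Dependency preservation: the restricted closure of {A1, A2, A5} across the fragments never reaches {A6}, so A1, A2, A5 → A6 cannot be enforced without a join — not preserved.

lossy and not dependency-preserving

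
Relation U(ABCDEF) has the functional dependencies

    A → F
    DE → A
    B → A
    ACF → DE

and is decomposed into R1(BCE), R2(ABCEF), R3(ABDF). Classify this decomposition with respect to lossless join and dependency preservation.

lossy and not dependency-preserving

Lossless test (chase): Rows 1 and 2 agree on B; apply B→A and equate their A entries. Rows 1 and 2 agree on A; apply A→F and equate their F entries. Rows 1 and 2 agree on ACF; apply ACF→DE and equate their DE entries. No row becomes fully distinguished — the join is lossy.
Dependency preservation: the restricted closure of {DE} across the fragments never reaches {A}, so DE → A cannot be enforced without a join — not preserved.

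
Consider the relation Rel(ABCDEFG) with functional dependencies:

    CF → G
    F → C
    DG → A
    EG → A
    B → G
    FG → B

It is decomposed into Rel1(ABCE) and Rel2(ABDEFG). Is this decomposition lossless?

Common attributes: Rel1 ∩ Rel2 = {ABE}.
Closure of {ABE}: B → G applies, adding G. So (ABE)⁺ = {ABEG}.
The closure contains neither all of Rel1 = {ABCE} nor all of Rel2 = {ABDEFG}, so the common attributes are not a superkey of either fragment. The join is lossy.

No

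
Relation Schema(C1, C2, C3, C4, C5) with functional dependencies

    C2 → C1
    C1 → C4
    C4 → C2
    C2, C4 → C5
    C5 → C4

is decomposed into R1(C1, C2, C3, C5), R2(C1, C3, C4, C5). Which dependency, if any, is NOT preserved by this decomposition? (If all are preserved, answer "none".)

none

C2 → C1 lies within R1.
C1 → C4 lies within R2.
C4 → C2: restricted closure across fragments reaches C2.
C2, C4 → C5: restricted closure across fragments reaches C5.
C5 → C4 lies within R2.
Every dependency is enforceable on the fragments, so the decomposition is dependency-preserving.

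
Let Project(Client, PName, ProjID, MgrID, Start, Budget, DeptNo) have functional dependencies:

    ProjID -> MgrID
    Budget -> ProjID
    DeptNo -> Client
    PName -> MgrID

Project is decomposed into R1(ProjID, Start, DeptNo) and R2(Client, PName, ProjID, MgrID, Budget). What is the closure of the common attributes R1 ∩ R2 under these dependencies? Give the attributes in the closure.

ProjID, MgrID

R1 ∩ R2 = {ProjID}.
ProjID → MgrID applies, adding MgrID
Closure: {ProjID, MgrID}.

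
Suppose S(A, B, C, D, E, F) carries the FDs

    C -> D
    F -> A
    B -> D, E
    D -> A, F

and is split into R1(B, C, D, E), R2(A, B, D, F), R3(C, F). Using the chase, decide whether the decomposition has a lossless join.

Chase test. Columns are A, B, C, D, E, F; row i has aⱼ where attribute j ∈ Ri, else bᵢⱼ.
Initial tableau (one row per fragment):
  row 1: b11 a2 a3 a4 a5 b16
  row 2: a1 a2 b23 a4 b25 a6
  row 3: b31 b32 a3 b34 b35 a6
Rows 1 and 3 agree on C; apply C→D and equate their D entries.
Rows 2 and 3 agree on F; apply F→A and equate their A entries.
Rows 1 and 2 agree on B; apply B→D, E and equate their D, E entries.
Rows 1 and 2 agree on D; apply D→A, F and equate their A, F entries.
Row 1 is now all distinguished symbols — the join is lossless.

Yes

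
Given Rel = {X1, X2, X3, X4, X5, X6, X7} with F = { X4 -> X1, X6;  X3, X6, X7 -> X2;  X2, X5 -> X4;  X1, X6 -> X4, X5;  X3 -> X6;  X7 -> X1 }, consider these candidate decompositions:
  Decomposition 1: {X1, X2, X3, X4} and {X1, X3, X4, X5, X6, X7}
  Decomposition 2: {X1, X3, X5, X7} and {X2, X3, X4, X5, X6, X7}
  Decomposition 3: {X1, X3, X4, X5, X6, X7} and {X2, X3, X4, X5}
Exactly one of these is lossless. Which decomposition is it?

Decomposition 2

Decomposition 1: common = {X1, X3, X4}, closure = {X1, X3, X4, X5, X6} → lossy.
Decomposition 2: common = {X3, X5, X7}, closure = {X1, X2, X3, X4, X5, X6, X7} → lossless.
Decomposition 3: common = {X3, X4, X5}, closure = {X1, X3, X4, X5, X6} → lossy.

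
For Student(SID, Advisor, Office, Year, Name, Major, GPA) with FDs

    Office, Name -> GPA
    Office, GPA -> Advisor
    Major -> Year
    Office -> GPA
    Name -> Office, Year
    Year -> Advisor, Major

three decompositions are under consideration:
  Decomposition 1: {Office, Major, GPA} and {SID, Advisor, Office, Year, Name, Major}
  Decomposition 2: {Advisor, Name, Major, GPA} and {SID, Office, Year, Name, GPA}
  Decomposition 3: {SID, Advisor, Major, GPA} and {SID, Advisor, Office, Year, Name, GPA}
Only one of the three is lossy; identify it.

Decomposition 1: common = {Office, Major}, closure = {Advisor, Office, Year, Major, GPA} → lossless.
Decomposition 2: common = {Name, GPA}, closure = {Advisor, Office, Year, Name, Major, GPA} → lossless.
Decomposition 3: common = {SID, Advisor, GPA}, closure = {SID, Advisor, GPA} → lossy.

Decomposition 3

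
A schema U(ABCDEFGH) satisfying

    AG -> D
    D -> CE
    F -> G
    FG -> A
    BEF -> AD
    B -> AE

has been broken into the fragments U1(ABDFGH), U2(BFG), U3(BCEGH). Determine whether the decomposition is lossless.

Yes

Chase test. Columns are ABCDEFGH; row i has aⱼ where attribute j ∈ Ui, else bᵢⱼ.
Initial tableau (one row per fragment):
  row 1: a1 a2 b13 a4 b15 a6 a7 a8
  row 2: b21 a2 b23 b24 b25 a6 a7 b28
  row 3: b31 a2 a3 b34 a5 b36 a7 a8
Rows 1 and 2 agree on FG; apply FG→A and equate their A entries.
Rows 1 and 2 agree on B; apply B→AE and equate their AE entries.
Rows 1 and 3 agree on B; apply B→AE and equate their AE entries.
Rows 1 and 2 agree on AG; apply AG→D and equate their D entries.
Rows 1 and 3 agree on AG; apply AG→D and equate their D entries.
Rows 1 and 2 agree on D; apply D→CE and equate their CE entries.
Rows 1 and 3 agree on D; apply D→CE and equate their CE entries.
Row 1 is now all distinguished symbols — the join is lossless.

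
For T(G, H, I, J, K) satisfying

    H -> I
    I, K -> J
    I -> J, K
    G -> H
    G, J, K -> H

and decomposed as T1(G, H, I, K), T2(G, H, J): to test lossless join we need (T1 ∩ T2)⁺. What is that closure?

G, H, I, J, K

T1 ∩ T2 = {G, H}.
H → I applies, adding I
I → J, K applies, adding J, K
Closure: {G, H, I, J, K}.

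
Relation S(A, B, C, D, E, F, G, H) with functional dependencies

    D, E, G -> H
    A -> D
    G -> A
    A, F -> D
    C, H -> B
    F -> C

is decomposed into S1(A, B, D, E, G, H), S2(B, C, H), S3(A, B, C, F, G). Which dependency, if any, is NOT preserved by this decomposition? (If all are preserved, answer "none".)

D, E, G → H lies within S1.
A → D lies within S1.
G → A lies within S1.
A, F → D: restricted closure across fragments reaches D.
C, H → B lies within S2.
F → C lies within S3.
Every dependency is enforceable on the fragments, so the decomposition is dependency-preserving.

none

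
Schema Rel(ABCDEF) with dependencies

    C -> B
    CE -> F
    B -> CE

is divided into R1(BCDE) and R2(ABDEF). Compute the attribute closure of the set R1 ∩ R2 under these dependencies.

R1 ∩ R2 = {BDE}.
B → CE applies, adding C
CE → F applies, adding F
Closure: {BCDEF}.

BCDEF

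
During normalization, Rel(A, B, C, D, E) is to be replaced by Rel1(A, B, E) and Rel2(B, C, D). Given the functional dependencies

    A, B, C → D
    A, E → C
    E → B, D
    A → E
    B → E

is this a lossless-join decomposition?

Common attributes: Rel1 ∩ Rel2 = {B}.
Closure of {B}: B → E applies, adding E; E → B, D applies, adding D. So (B)⁺ = {B, D, E}.
The closure contains neither all of Rel1 = {A, B, E} nor all of Rel2 = {B, C, D}, so the common attributes are not a superkey of either fragment. The join is lossy.

No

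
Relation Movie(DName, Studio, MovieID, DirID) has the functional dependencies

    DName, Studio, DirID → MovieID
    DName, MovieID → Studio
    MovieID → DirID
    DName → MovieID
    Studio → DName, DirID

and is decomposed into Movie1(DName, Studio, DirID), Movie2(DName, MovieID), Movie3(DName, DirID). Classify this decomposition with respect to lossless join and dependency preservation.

lossless but not dependency-preserving

Lossless test (chase): Rows 1 and 2 agree on DName; apply DName→MovieID and equate their MovieID entries. Rows 1 and 3 agree on DName; apply DName→MovieID and equate their MovieID entries. Rows 1 and 2 agree on DName, MovieID; apply DName, MovieID→Studio and equate their Studio entries. Rows 1 and 3 agree on DName, MovieID; apply DName, MovieID→Studio and equate their Studio entries. Rows 1 and 2 agree on MovieID; apply MovieID→DirID and equate their DirID entries. Row 1 is now all distinguished symbols — the join is lossless.
Dependency preservation: the restricted closure of {MovieID} across the fragments never reaches {DirID}, so MovieID → DirID cannot be enforced without a join — not preserved.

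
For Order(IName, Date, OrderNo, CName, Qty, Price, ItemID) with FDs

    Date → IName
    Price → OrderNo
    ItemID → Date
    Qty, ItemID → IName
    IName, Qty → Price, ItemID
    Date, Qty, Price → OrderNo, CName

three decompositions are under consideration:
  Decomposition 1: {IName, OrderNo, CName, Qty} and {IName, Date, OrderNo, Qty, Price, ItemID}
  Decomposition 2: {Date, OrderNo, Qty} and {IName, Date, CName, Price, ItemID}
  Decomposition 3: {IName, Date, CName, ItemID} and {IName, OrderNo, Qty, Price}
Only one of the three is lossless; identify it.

Decomposition 1: common = {IName, OrderNo, Qty}, closure = {IName, Date, OrderNo, CName, Qty, Price, ItemID} → lossless.
Decomposition 2: common = {Date}, closure = {IName, Date} → lossy.
Decomposition 3: common = {IName}, closure = {IName} → lossy.

Decomposition 1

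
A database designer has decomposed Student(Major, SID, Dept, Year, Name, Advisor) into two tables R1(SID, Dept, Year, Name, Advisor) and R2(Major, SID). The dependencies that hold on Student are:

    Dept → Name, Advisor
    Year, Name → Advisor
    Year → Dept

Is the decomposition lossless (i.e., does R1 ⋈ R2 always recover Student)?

No

Common attributes: R1 ∩ R2 = {SID}.
No dependency enlarges {SID}, so (SID)⁺ = {SID}.
The closure contains neither all of R1 = {SID, Dept, Year, Name, Advisor} nor all of R2 = {Major, SID}, so the common attributes are not a superkey of either fragment. The join is lossy.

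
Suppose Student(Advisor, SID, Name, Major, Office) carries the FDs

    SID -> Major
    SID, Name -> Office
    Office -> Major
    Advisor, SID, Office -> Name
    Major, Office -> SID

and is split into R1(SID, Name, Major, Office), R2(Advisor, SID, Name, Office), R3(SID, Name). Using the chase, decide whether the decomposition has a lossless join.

Yes

Chase test. Columns are Advisor, SID, Name, Major, Office; row i has aⱼ where attribute j ∈ Ri, else bᵢⱼ.
Initial tableau (one row per fragment):
  row 1: b11 a2 a3 a4 a5
  row 2: a1 a2 a3 b24 a5
  row 3: b31 a2 a3 b34 b35
Rows 1 and 2 agree on SID; apply SID→Major and equate their Major entries.
Rows 1 and 3 agree on SID; apply SID→Major and equate their Major entries.
Rows 1 and 3 agree on SID, Name; apply SID, Name→Office and equate their Office entries.
Row 2 is now all distinguished symbols — the join is lossless.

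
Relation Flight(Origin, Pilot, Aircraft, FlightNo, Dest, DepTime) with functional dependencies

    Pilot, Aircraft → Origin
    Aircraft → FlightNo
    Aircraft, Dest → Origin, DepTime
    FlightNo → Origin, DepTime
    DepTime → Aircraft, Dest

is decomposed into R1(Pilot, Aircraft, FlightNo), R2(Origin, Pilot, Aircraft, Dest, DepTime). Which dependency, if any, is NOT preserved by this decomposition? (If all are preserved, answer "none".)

Pilot, Aircraft → Origin lies within R2.
Aircraft → FlightNo lies within R1.
Aircraft, Dest → Origin, DepTime lies within R2.
FlightNo → Origin, DepTime: restricted closure across fragments reaches Origin, DepTime.
DepTime → Aircraft, Dest lies within R2.
Every dependency is enforceable on the fragments, so the decomposition is dependency-preserving.

none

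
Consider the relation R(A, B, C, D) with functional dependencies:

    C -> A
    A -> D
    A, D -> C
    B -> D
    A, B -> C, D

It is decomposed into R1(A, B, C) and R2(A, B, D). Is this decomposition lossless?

Common attributes: R1 ∩ R2 = {A, B}.
Closure of {A, B}: A → D applies, adding D; A, D → C applies, adding C. So (A, B)⁺ = {A, B, C, D}.
This closure contains every attribute of R1, so R1 ∩ R2 → R1. The join is lossless.

Yes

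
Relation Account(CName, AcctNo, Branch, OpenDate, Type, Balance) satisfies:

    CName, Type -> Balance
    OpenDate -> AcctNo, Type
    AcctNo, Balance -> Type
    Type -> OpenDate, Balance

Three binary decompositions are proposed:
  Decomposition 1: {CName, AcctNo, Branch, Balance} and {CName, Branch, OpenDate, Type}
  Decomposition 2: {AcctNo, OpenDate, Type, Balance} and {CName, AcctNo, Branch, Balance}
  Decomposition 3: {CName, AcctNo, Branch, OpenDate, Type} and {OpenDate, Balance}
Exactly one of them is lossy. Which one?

Decomposition 1: common = {CName, Branch}, closure = {CName, Branch} → lossy.
Decomposition 2: common = {AcctNo, Balance}, closure = {AcctNo, OpenDate, Type, Balance} → lossless.
Decomposition 3: common = {OpenDate}, closure = {AcctNo, OpenDate, Type, Balance} → lossless.

Decomposition 1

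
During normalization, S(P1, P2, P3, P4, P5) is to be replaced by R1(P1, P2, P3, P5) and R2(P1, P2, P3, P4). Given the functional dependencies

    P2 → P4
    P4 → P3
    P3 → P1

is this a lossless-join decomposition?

Yes

Common attributes: R1 ∩ R2 = {P1, P2, P3}.
Closure of {P1, P2, P3}: P2 → P4 applies, adding P4. So (P1, P2, P3)⁺ = {P1, P2, P3, P4}.
This closure contains every attribute of R2, so R1 ∩ R2 → R2. The join is lossless.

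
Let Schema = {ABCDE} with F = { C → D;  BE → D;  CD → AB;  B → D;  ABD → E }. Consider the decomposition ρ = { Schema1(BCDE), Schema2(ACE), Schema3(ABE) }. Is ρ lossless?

Chase test. Columns are ABCDE; row i has aⱼ where attribute j ∈ Schemai, else bᵢⱼ.
Initial tableau (one row per fragment):
  row 1: b11 a2 a3 a4 a5
  row 2: a1 b22 a3 b24 a5
  row 3: a1 a2 b33 b34 a5
Rows 1 and 2 agree on C; apply C→D and equate their D entries.
Rows 1 and 3 agree on BE; apply BE→D and equate their D entries.
Rows 1 and 2 agree on CD; apply CD→AB and equate their AB entries.
Row 1 is now all distinguished symbols — the join is lossless.

Yes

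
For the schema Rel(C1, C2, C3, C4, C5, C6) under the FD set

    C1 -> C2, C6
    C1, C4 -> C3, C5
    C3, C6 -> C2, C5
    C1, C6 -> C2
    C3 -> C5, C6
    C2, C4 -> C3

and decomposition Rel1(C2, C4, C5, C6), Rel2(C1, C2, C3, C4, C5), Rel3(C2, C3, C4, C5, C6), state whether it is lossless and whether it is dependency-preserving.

lossless but not dependency-preserving

Lossless test (chase): Rows 2 and 3 agree on C3; apply C3→C5, C6 and equate their C5, C6 entries. Rows 1 and 2 agree on C2, C4; apply C2, C4→C3 and equate their C3 entries. Row 2 is now all distinguished symbols — the join is lossless.
Dependency preservation: the restricted closure of {C1} across the fragments never reaches {C2, C6}, so C1 → C2, C6 cannot be enforced without a join — not preserved.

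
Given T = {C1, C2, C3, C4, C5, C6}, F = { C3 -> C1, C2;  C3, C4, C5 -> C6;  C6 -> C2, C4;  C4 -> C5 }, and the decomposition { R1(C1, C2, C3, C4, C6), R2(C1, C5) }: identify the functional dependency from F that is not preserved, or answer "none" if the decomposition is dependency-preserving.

C4 -> C5

Check C4 → C5: no single fragment contains all of {C4, C5}, and the restricted closure of {C4} across the fragments never reaches {C5}.
C3 → C1, C2 is preserved.
C3, C4, C5 → C6 is preserved.
C6 → C2, C4 is preserved.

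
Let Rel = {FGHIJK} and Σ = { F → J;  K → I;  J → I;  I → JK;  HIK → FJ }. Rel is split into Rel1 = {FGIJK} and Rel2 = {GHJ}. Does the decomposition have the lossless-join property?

Common attributes: Rel1 ∩ Rel2 = {GJ}.
Closure of {GJ}: J → I applies, adding I; I → JK applies, adding K. So (GJ)⁺ = {GIJK}.
The closure contains neither all of Rel1 = {FGIJK} nor all of Rel2 = {GHJ}, so the common attributes are not a superkey of either fragment. The join is lossy.

No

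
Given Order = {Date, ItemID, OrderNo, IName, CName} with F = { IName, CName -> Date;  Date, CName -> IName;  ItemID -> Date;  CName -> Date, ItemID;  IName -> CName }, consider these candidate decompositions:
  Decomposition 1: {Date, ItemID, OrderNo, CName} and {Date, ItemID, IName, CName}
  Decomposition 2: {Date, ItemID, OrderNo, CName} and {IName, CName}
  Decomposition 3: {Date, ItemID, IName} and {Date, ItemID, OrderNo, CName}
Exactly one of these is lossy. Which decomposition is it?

Decomposition 3

Decomposition 1: common = {Date, ItemID, CName}, closure = {Date, ItemID, IName, CName} → lossless.
Decomposition 2: common = {CName}, closure = {Date, ItemID, IName, CName} → lossless.
Decomposition 3: common = {Date, ItemID}, closure = {Date, ItemID} → lossy.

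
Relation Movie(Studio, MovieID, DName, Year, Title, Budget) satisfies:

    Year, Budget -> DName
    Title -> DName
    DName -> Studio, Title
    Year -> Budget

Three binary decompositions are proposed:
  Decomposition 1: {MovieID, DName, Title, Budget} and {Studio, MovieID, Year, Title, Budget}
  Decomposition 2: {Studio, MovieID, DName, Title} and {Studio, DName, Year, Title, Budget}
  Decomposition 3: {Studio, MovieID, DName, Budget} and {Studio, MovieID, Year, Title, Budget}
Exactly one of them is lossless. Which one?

Decomposition 1

Decomposition 1: common = {MovieID, Title, Budget}, closure = {Studio, MovieID, DName, Title, Budget} → lossless.
Decomposition 2: common = {Studio, DName, Title}, closure = {Studio, DName, Title} → lossy.
Decomposition 3: common = {Studio, MovieID, Budget}, closure = {Studio, MovieID, Budget} → lossy.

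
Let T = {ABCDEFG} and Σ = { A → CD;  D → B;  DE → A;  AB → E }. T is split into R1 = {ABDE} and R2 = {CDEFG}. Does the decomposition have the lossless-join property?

Common attributes: R1 ∩ R2 = {DE}.
Closure of {DE}: D → B applies, adding B; DE → A applies, adding A; A → CD applies, adding C. So (DE)⁺ = {ABCDE}.
This closure contains every attribute of R1, so R1 ∩ R2 → R1. The join is lossless.

Yes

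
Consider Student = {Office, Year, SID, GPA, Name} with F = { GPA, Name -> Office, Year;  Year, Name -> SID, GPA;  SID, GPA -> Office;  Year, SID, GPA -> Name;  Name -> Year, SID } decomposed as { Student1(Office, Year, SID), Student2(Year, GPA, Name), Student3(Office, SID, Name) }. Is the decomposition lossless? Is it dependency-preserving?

lossless but not dependency-preserving

Lossless test (chase): Rows 2 and 3 agree on Name; apply Name→Year, SID and equate their Year, SID entries. Rows 2 and 3 agree on Year, Name; apply Year, Name→SID, GPA and equate their SID, GPA entries. Rows 2 and 3 agree on SID, GPA; apply SID, GPA→Office and equate their Office entries. Row 2 is now all distinguished symbols — the join is lossless.
Dependency preservation: the restricted closure of {SID, GPA} across the fragments never reaches {Office}, so SID, GPA → Office cannot be enforced without a join — not preserved.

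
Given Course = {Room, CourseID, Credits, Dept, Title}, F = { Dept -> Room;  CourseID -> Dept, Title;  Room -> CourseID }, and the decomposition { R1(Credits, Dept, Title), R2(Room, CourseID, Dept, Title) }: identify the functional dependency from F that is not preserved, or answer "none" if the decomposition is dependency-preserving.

Dept → Room lies within R2.
CourseID → Dept, Title lies within R2.
Room → CourseID lies within R2.
Every dependency is enforceable on the fragments, so the decomposition is dependency-preserving.

none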